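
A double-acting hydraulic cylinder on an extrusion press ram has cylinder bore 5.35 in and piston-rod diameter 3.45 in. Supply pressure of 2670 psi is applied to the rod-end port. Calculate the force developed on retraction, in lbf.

Rod-side annular area A_ann = π/4 × (5.35² − 3.45²) = 13.13 in^2
On retraction the pressure acts on the annular area (bore minus rod).
F = P × A_ann

F ≈ 35100 lbf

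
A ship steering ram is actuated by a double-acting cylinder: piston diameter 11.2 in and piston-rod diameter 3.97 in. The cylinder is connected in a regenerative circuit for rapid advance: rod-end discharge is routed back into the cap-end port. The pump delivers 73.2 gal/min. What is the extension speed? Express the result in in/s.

In regeneration the rod-end outflow joins the pump flow into the cap end, so the net volume the pump must supply per unit advance equals the rod cross-section area.
Rod cross-section A_rod = π/4 × (3.97 in)² = 12.38 in^2
v = Q_pump / A_rod

v ≈ 22.8 in/s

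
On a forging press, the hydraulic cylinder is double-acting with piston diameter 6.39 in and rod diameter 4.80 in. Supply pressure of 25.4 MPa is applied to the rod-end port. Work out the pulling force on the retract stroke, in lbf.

F ≈ 51500 lbf

Rod-side annular area A_ann = π/4 × (6.39² − 4.80²) = 13.97 in^2
On retraction the pressure acts on the annular area (bore minus rod).
F = P × A_ann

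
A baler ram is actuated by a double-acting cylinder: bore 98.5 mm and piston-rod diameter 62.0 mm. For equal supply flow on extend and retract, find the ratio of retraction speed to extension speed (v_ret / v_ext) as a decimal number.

Cap-side area A_cap = π/4 × (98.5 mm)² = 7620 mm^2
Rod-side annular area A_ann = π/4 × (98.5² − 62.0²) = 4601 mm^2
For equal Q, v ∝ 1/A, so v_ret/v_ext = A_cap/A_ann.

v_ret/v_ext ≈ 1.66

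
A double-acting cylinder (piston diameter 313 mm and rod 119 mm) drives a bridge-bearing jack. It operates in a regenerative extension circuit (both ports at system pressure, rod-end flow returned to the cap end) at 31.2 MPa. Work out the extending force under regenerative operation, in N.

F ≈ 3.47e5 N

With equal pressure on both faces, forces on the annular region cancel; the net push is pressure × rod cross-section.
Rod cross-section A_rod = π/4 × (119 mm)² = 11120 mm^2
F = P × A_rod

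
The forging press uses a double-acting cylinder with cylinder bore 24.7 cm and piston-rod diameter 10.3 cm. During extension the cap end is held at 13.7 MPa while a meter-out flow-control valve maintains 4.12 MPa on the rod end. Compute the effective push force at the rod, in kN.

F ≈ 493 kN

Cap-side area A_cap = π/4 × (24.7 cm)² = 479.2 cm^2
Rod-side annular area A_ann = π/4 × (24.7² − 10.3²) = 395.8 cm^2
Net thrust = P_cap·A_cap − P_rod·A_ann = 656.5 kN − 163.1 kN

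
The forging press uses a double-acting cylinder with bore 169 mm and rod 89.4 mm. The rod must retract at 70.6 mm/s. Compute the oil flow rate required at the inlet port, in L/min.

Q ≈ 68.4 L/min

Rod-side annular area A_ann = π/4 × (169² − 89.4²) = 16150 mm^2
Q = A × v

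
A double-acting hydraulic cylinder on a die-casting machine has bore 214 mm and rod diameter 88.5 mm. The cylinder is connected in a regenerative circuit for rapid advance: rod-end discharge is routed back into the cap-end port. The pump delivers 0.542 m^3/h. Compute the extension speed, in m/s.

v ≈ 0.0245 m/s

In regeneration the rod-end outflow joins the pump flow into the cap end, so the net volume the pump must supply per unit advance equals the rod cross-section area.
Rod cross-section A_rod = π/4 × (88.5 mm)² = 6151 mm^2
v = Q_pump / A_rod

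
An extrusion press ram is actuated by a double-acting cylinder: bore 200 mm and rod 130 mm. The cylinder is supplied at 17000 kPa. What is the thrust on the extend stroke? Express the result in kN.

F ≈ 534 kN

Cap-side area A_cap = π/4 × (200 mm)² = 31420 mm^2
F = P × A_cap = 17000 kPa × A_cap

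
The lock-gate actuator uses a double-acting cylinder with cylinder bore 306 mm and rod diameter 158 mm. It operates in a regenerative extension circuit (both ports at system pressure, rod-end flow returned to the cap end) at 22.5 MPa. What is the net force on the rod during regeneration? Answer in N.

With equal pressure on both faces, forces on the annular region cancel; the net push is pressure × rod cross-section.
Rod cross-section A_rod = π/4 × (158 mm)² = 19610 mm^2
F = P × A_rod

F ≈ 4.41e5 N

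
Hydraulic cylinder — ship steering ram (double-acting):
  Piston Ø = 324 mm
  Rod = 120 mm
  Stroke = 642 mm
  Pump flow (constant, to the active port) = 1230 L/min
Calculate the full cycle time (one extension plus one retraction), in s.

Cap-side area A_cap = π/4 × (324 mm)² = 82450 mm^2
Rod-side annular area A_ann = π/4 × (324² − 120²) = 71140 mm^2
t_ext = A_cap·L/Q = 2.582 s
t_ret = A_ann·L/Q = 2.228 s
t_cycle = t_ext + t_ret

t ≈ 4.81 s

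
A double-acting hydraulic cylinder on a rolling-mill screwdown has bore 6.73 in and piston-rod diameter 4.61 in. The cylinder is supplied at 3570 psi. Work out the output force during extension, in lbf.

F ≈ 1.27e5 lbf

Cap-side area A_cap = π/4 × (6.73 in)² = 35.57 in^2
F = P × A_cap = 3570 psi × A_cap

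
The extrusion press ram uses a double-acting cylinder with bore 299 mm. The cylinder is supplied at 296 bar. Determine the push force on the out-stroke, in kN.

F ≈ 2080 kN

Cap-side area A_cap = π/4 × (299 mm)² = 70220 mm^2
F = P × A_cap = 296 bar × A_cap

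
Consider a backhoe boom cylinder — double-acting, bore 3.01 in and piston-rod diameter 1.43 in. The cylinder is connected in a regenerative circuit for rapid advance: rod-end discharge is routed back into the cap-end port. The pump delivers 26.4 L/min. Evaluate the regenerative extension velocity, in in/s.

In regeneration the rod-end outflow joins the pump flow into the cap end, so the net volume the pump must supply per unit advance equals the rod cross-section area.
Rod cross-section A_rod = π/4 × (1.43 in)² = 1.606 in^2
v = Q_pump / A_rod

v ≈ 16.7 in/s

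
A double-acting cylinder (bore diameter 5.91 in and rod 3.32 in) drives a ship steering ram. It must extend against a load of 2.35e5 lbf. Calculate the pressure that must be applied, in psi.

Cap-side area A_cap = π/4 × (5.91 in)² = 27.43 in^2
P = F / A = 2.35e5 lbf / A

P ≈ 8570 psi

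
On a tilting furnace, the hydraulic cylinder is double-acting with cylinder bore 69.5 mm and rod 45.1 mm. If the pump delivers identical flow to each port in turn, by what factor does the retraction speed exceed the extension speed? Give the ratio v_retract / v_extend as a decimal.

v_ret/v_ext ≈ 1.73

Cap-side area A_cap = π/4 × (69.5 mm)² = 3794 mm^2
Rod-side annular area A_ann = π/4 × (69.5² − 45.1²) = 2196 mm^2
For equal Q, v ∝ 1/A, so v_ret/v_ext = A_cap/A_ann.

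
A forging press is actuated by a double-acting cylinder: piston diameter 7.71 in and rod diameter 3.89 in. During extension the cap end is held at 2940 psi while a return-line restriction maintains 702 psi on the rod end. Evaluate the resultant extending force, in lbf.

Cap-side area A_cap = π/4 × (7.71 in)² = 46.69 in^2
Rod-side annular area A_ann = π/4 × (7.71² − 3.89²) = 34.80 in^2
Net thrust = P_cap·A_cap − P_rod·A_ann = 1.373e5 lbf − 24430 lbf

F ≈ 1.13e5 lbf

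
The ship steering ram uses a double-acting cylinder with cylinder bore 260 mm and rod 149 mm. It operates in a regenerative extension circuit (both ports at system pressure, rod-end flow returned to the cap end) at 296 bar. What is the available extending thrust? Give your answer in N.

With equal pressure on both faces, forces on the annular region cancel; the net push is pressure × rod cross-section.
Rod cross-section A_rod = π/4 × (149 mm)² = 17440 mm^2
F = P × A_rod

F ≈ 5.16e5 N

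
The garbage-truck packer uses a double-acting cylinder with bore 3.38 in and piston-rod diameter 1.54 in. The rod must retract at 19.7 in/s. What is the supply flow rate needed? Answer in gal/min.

Q ≈ 36.4 gal/min

Rod-side annular area A_ann = π/4 × (3.38² − 1.54²) = 7.110 in^2
Q = A × v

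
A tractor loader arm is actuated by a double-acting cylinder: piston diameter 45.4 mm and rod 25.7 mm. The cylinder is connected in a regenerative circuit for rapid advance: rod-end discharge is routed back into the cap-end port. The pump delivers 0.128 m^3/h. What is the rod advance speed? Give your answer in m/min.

v ≈ 4.11 m/min

In regeneration the rod-end outflow joins the pump flow into the cap end, so the net volume the pump must supply per unit advance equals the rod cross-section area.
Rod cross-section A_rod = π/4 × (25.7 mm)² = 518.7 mm^2
v = Q_pump / A_rod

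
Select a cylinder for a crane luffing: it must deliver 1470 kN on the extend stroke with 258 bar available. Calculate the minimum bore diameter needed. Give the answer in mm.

Extension force acts on the full piston face: F = P × (π/4)D².
D = √(4F / (πP)) = √(4 × 1470 kN / (π × 258 bar))

D ≈ 269 mm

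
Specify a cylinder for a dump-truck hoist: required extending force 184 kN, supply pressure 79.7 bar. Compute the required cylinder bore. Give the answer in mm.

Extension force acts on the full piston face: F = P × (π/4)D².
D = √(4F / (πP)) = √(4 × 184 kN / (π × 79.7 bar))

D ≈ 171 mm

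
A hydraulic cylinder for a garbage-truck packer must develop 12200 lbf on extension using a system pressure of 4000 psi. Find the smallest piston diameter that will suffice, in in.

D ≈ 1.97 in

Extension force acts on the full piston face: F = P × (π/4)D².
D = √(4F / (πP)) = √(4 × 12200 lbf / (π × 4000 psi))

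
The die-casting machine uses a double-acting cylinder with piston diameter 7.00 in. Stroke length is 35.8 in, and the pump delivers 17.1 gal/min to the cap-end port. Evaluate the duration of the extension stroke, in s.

Cap-side area A_cap = π/4 × (7.00 in)² = 38.48 in^2
Swept volume V = A × L; t = V / Q = A·L / Q

t ≈ 20.9 s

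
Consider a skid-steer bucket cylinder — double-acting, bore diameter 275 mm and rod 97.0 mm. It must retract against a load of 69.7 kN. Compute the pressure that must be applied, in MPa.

P ≈ 1.34 MPa

Rod-side annular area A_ann = π/4 × (275² − 97.0²) = 52010 mm^2
Retraction: pressure acts on the annular area.
P = F / A = 69.7 kN / A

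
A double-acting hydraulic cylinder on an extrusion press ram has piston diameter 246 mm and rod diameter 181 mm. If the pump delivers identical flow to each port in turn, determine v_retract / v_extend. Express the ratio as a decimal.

Cap-side area A_cap = π/4 × (246 mm)² = 47530 mm^2
Rod-side annular area A_ann = π/4 × (246² − 181²) = 21800 mm^2
For equal Q, v ∝ 1/A, so v_ret/v_ext = A_cap/A_ann.

v_ret/v_ext ≈ 2.18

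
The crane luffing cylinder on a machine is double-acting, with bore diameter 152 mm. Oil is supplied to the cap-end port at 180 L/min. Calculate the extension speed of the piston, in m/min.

Cap-side area A_cap = π/4 × (152 mm)² = 18150 mm^2
v = Q / A

v ≈ 9.92 m/min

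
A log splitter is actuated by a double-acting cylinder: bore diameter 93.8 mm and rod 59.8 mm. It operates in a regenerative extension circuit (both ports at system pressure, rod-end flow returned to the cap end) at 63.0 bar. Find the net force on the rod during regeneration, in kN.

F ≈ 17.7 kN

With equal pressure on both faces, forces on the annular region cancel; the net push is pressure × rod cross-section.
Rod cross-section A_rod = π/4 × (59.8 mm)² = 2809 mm^2
F = P × A_rod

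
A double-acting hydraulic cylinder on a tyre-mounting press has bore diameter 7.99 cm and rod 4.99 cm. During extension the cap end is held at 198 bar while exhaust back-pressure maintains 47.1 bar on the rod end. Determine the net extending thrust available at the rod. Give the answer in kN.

Cap-side area A_cap = π/4 × (7.99 cm)² = 50.14 cm^2
Rod-side annular area A_ann = π/4 × (7.99² − 4.99²) = 30.58 cm^2
Net thrust = P_cap·A_cap − P_rod·A_ann = 99.28 kN − 14.40 kN

F ≈ 84.9 kN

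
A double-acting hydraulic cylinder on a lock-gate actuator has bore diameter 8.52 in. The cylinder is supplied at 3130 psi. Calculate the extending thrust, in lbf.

F ≈ 1.78e5 lbf

Cap-side area A_cap = π/4 × (8.52 in)² = 57.01 in^2
F = P × A_cap = 3130 psi × A_cap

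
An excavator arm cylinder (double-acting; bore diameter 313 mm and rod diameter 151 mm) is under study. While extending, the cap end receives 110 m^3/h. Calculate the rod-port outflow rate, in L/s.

Q_out ≈ 23.4 L/s

Cap-side area A_cap = π/4 × (313 mm)² = 76940 mm^2
Rod-side annular area A_ann = π/4 × (313² − 151²) = 59040 mm^2
Piston speed v = Q_in/A_cap; rod-end outflow Q_out = v × A_ann = Q_in × A_ann/A_cap.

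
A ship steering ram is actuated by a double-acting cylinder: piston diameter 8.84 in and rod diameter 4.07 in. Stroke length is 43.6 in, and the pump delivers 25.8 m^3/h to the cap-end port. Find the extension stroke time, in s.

Cap-side area A_cap = π/4 × (8.84 in)² = 61.38 in^2
Swept volume V = A × L; t = V / Q = A·L / Q

t ≈ 6.12 s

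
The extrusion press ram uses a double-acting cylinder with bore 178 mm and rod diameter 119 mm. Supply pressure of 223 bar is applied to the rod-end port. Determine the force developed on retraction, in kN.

F ≈ 307 kN

Rod-side annular area A_ann = π/4 × (178² − 119²) = 13760 mm^2
On retraction the pressure acts on the annular area (bore minus rod).
F = P × A_ann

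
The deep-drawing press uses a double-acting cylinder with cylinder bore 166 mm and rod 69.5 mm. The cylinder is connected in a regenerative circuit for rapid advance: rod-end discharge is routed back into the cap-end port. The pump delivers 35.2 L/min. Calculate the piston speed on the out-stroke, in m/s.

In regeneration the rod-end outflow joins the pump flow into the cap end, so the net volume the pump must supply per unit advance equals the rod cross-section area.
Rod cross-section A_rod = π/4 × (69.5 mm)² = 3794 mm^2
v = Q_pump / A_rod

v ≈ 0.155 m/s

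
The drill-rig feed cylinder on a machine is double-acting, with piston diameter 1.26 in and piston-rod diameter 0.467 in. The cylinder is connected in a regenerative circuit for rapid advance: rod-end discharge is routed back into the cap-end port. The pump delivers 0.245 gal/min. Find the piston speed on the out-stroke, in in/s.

v ≈ 5.51 in/s

In regeneration the rod-end outflow joins the pump flow into the cap end, so the net volume the pump must supply per unit advance equals the rod cross-section area.
Rod cross-section A_rod = π/4 × (0.467 in)² = 0.1713 in^2
v = Q_pump / A_rod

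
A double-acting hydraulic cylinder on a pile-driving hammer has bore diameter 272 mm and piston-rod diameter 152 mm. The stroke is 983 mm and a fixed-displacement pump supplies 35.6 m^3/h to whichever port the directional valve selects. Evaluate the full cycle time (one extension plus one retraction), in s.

Cap-side area A_cap = π/4 × (272 mm)² = 58110 mm^2
Rod-side annular area A_ann = π/4 × (272² − 152²) = 39960 mm^2
t_ext = A_cap·L/Q = 5.776 s
t_ret = A_ann·L/Q = 3.972 s
t_cycle = t_ext + t_ret

t ≈ 9.75 s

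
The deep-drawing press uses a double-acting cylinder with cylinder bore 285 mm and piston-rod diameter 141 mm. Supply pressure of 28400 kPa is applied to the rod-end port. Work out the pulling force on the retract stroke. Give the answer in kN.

Rod-side annular area A_ann = π/4 × (285² − 141²) = 48180 mm^2
On retraction the pressure acts on the annular area (bore minus rod).
F = P × A_ann

F ≈ 1370 kN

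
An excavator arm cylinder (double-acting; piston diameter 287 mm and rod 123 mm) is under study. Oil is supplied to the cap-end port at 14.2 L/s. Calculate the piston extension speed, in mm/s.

Cap-side area A_cap = π/4 × (287 mm)² = 64690 mm^2
v = Q / A

v ≈ 220 mm/s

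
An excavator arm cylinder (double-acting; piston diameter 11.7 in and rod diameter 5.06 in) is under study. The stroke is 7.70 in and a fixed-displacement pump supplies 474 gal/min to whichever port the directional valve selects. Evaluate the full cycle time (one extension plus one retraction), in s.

Cap-side area A_cap = π/4 × (11.7 in)² = 107.5 in^2
Rod-side annular area A_ann = π/4 × (11.7² − 5.06²) = 87.40 in^2
t_ext = A_cap·L/Q = 0.4536 s
t_ret = A_ann·L/Q = 0.3688 s
t_cycle = t_ext + t_ret

t ≈ 0.822 s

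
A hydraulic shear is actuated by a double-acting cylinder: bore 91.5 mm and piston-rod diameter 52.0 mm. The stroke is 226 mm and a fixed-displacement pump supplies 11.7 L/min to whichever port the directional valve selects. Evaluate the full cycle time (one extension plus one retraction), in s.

Cap-side area A_cap = π/4 × (91.5 mm)² = 6576 mm^2
Rod-side annular area A_ann = π/4 × (91.5² − 52.0²) = 4452 mm^2
t_ext = A_cap·L/Q = 7.621 s
t_ret = A_ann·L/Q = 5.160 s
t_cycle = t_ext + t_ret

t ≈ 12.8 s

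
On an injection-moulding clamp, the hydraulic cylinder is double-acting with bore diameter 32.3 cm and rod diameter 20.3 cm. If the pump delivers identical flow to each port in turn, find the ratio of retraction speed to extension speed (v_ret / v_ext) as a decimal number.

Cap-side area A_cap = π/4 × (32.3 cm)² = 819.4 cm^2
Rod-side annular area A_ann = π/4 × (32.3² − 20.3²) = 495.7 cm^2
For equal Q, v ∝ 1/A, so v_ret/v_ext = A_cap/A_ann.

v_ret/v_ext ≈ 1.65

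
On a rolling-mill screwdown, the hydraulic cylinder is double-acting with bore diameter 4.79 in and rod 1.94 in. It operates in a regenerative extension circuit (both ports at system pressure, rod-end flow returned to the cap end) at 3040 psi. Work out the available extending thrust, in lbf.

With equal pressure on both faces, forces on the annular region cancel; the net push is pressure × rod cross-section.
Rod cross-section A_rod = π/4 × (1.94 in)² = 2.956 in^2
F = P × A_rod

F ≈ 8990 lbf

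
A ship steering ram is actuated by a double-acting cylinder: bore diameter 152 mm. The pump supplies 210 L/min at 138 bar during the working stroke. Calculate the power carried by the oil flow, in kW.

W ≈ 48.3 kW

Hydraulic power = P × Q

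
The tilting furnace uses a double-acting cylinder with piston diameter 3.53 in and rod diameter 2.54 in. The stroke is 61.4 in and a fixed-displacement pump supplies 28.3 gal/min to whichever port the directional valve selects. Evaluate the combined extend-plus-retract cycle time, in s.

Cap-side area A_cap = π/4 × (3.53 in)² = 9.787 in^2
Rod-side annular area A_ann = π/4 × (3.53² − 2.54²) = 4.720 in^2
t_ext = A_cap·L/Q = 5.515 s
t_ret = A_ann·L/Q = 2.660 s
t_cycle = t_ext + t_ret

t ≈ 8.17 s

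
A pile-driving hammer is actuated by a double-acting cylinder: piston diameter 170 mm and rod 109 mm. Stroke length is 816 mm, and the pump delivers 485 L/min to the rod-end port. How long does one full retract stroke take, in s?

t ≈ 1.35 s

Rod-side annular area A_ann = π/4 × (170² − 109²) = 13370 mm^2
Swept volume V = A × L; t = V / Q = A·L / Q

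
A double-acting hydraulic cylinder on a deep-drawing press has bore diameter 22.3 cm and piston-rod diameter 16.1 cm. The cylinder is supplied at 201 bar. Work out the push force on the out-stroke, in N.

F ≈ 7.85e5 N

Cap-side area A_cap = π/4 × (22.3 cm)² = 390.6 cm^2
F = P × A_cap = 201 bar × A_cap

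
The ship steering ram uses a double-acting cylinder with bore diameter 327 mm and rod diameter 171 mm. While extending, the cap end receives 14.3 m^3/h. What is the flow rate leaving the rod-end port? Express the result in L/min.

Cap-side area A_cap = π/4 × (327 mm)² = 83980 mm^2
Rod-side annular area A_ann = π/4 × (327² − 171²) = 61020 mm^2
Piston speed v = Q_in/A_cap; rod-end outflow Q_out = v × A_ann = Q_in × A_ann/A_cap.

Q_out ≈ 173 L/min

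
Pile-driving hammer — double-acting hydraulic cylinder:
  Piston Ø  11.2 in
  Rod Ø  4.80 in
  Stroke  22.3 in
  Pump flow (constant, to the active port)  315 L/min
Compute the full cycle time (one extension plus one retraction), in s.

t ≈ 12.5 s

Cap-side area A_cap = π/4 × (11.2 in)² = 98.52 in^2
Rod-side annular area A_ann = π/4 × (11.2² − 4.80²) = 80.42 in^2
t_ext = A_cap·L/Q = 6.858 s
t_ret = A_ann·L/Q = 5.598 s
t_cycle = t_ext + t_ret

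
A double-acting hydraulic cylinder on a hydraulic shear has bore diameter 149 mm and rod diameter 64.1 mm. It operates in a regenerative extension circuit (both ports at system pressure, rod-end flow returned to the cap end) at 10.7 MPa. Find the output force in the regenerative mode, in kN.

With equal pressure on both faces, forces on the annular region cancel; the net push is pressure × rod cross-section.
Rod cross-section A_rod = π/4 × (64.1 mm)² = 3227 mm^2
F = P × A_rod

F ≈ 34.5 kN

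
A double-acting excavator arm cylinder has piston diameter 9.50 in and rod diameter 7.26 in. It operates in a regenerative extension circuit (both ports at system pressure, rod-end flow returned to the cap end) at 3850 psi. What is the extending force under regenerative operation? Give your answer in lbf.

F ≈ 1.59e5 lbf

With equal pressure on both faces, forces on the annular region cancel; the net push is pressure × rod cross-section.
Rod cross-section A_rod = π/4 × (7.26 in)² = 41.40 in^2
F = P × A_rod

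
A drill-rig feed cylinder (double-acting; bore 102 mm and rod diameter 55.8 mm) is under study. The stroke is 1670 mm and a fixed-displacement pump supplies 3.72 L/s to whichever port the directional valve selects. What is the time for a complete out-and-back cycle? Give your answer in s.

t ≈ 6.24 s

Cap-side area A_cap = π/4 × (102 mm)² = 8171 mm^2
Rod-side annular area A_ann = π/4 × (102² − 55.8²) = 5726 mm^2
t_ext = A_cap·L/Q = 3.668 s
t_ret = A_ann·L/Q = 2.570 s
t_cycle = t_ext + t_ret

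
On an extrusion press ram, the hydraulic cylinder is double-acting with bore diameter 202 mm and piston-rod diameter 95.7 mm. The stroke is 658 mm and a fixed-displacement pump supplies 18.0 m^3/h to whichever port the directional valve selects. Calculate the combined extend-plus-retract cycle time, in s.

Cap-side area A_cap = π/4 × (202 mm)² = 32050 mm^2
Rod-side annular area A_ann = π/4 × (202² − 95.7²) = 24850 mm^2
t_ext = A_cap·L/Q = 4.217 s
t_ret = A_ann·L/Q = 3.271 s
t_cycle = t_ext + t_ret

t ≈ 7.49 s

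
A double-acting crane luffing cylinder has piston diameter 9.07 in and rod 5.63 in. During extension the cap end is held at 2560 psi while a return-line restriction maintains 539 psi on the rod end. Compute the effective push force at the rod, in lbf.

Cap-side area A_cap = π/4 × (9.07 in)² = 64.61 in^2
Rod-side annular area A_ann = π/4 × (9.07² − 5.63²) = 39.72 in^2
Net thrust = P_cap·A_cap − P_rod·A_ann = 1.654e5 lbf − 21410 lbf

F ≈ 1.44e5 lbf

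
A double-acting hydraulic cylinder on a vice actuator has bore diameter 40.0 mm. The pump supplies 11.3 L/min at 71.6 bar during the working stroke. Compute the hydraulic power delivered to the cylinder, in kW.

W ≈ 1.35 kW

Hydraulic power = P × Q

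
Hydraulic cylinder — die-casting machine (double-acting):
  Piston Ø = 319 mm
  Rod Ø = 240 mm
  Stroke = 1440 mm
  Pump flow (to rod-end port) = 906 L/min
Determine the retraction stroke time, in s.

Rod-side annular area A_ann = π/4 × (319² − 240²) = 34680 mm^2
Swept volume V = A × L; t = V / Q = A·L / Q

t ≈ 3.31 s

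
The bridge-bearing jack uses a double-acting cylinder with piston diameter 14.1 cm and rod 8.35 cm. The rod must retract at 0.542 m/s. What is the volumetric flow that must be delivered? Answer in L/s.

Rod-side annular area A_ann = π/4 × (14.1² − 8.35²) = 101.4 cm^2
Q = A × v

Q ≈ 5.50 L/s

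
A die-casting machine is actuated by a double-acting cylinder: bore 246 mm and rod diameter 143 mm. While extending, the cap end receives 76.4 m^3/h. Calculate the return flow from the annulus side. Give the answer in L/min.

Cap-side area A_cap = π/4 × (246 mm)² = 47530 mm^2
Rod-side annular area A_ann = π/4 × (246² − 143²) = 31470 mm^2
Piston speed v = Q_in/A_cap; rod-end outflow Q_out = v × A_ann = Q_in × A_ann/A_cap.

Q_out ≈ 843 L/min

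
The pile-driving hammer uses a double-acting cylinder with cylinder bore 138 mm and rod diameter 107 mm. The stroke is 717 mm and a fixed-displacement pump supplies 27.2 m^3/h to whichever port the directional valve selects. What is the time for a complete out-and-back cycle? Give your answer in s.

t ≈ 1.99 s

Cap-side area A_cap = π/4 × (138 mm)² = 14960 mm^2
Rod-side annular area A_ann = π/4 × (138² − 107²) = 5965 mm^2
t_ext = A_cap·L/Q = 1.419 s
t_ret = A_ann·L/Q = 0.5661 s
t_cycle = t_ext + t_ret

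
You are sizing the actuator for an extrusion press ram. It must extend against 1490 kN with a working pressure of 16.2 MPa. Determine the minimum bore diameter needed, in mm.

D ≈ 342 mm

Extension force acts on the full piston face: F = P × (π/4)D².
D = √(4F / (πP)) = √(4 × 1490 kN / (π × 16.2 MPa))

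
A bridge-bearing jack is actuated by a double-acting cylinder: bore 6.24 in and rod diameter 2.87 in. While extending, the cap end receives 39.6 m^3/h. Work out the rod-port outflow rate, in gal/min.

Cap-side area A_cap = π/4 × (6.24 in)² = 30.58 in^2
Rod-side annular area A_ann = π/4 × (6.24² − 2.87²) = 24.11 in^2
Piston speed v = Q_in/A_cap; rod-end outflow Q_out = v × A_ann = Q_in × A_ann/A_cap.

Q_out ≈ 137 gal/min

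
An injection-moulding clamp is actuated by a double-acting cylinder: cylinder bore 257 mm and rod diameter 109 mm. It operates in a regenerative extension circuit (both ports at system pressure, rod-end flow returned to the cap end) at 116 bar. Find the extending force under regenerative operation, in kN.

With equal pressure on both faces, forces on the annular region cancel; the net push is pressure × rod cross-section.
Rod cross-section A_rod = π/4 × (109 mm)² = 9331 mm^2
F = P × A_rod

F ≈ 108 kN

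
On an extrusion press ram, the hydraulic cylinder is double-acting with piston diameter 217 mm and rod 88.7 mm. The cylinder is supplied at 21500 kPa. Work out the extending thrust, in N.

Cap-side area A_cap = π/4 × (217 mm)² = 36980 mm^2
F = P × A_cap = 21500 kPa × A_cap

F ≈ 7.95e5 N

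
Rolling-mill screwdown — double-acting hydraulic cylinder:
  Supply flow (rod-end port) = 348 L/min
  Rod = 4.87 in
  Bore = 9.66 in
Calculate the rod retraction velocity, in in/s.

v ≈ 6.47 in/s

Rod-side annular area A_ann = π/4 × (9.66² − 4.87²) = 54.66 in^2
Flow into the rod-end port fills the annular volume.
v = Q / A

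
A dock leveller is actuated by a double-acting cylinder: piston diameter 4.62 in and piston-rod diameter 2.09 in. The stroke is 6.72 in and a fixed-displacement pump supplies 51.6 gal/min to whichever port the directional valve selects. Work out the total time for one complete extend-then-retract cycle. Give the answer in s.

Cap-side area A_cap = π/4 × (4.62 in)² = 16.76 in^2
Rod-side annular area A_ann = π/4 × (4.62² − 2.09²) = 13.33 in^2
t_ext = A_cap·L/Q = 0.5671 s
t_ret = A_ann·L/Q = 0.4510 s
t_cycle = t_ext + t_ret

t ≈ 1.02 s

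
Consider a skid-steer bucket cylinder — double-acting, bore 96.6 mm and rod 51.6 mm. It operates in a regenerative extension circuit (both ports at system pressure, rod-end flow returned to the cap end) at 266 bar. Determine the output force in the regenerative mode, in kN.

F ≈ 55.6 kN

With equal pressure on both faces, forces on the annular region cancel; the net push is pressure × rod cross-section.
Rod cross-section A_rod = π/4 × (51.6 mm)² = 2091 mm^2
F = P × A_rod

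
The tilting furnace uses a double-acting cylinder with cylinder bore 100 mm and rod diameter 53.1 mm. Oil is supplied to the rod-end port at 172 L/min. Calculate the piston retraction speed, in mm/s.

v ≈ 508 mm/s

Rod-side annular area A_ann = π/4 × (100² − 53.1²) = 5639 mm^2
Flow into the rod-end port fills the annular volume.
v = Q / A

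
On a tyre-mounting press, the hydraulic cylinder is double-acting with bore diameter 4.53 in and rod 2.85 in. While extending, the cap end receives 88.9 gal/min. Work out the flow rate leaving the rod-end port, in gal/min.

Cap-side area A_cap = π/4 × (4.53 in)² = 16.12 in^2
Rod-side annular area A_ann = π/4 × (4.53² − 2.85²) = 9.738 in^2
Piston speed v = Q_in/A_cap; rod-end outflow Q_out = v × A_ann = Q_in × A_ann/A_cap.

Q_out ≈ 53.7 gal/min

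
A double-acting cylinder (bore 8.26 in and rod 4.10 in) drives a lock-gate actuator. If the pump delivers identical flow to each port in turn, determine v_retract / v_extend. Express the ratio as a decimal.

v_ret/v_ext ≈ 1.33

Cap-side area A_cap = π/4 × (8.26 in)² = 53.59 in^2
Rod-side annular area A_ann = π/4 × (8.26² − 4.10²) = 40.38 in^2
For equal Q, v ∝ 1/A, so v_ret/v_ext = A_cap/A_ann.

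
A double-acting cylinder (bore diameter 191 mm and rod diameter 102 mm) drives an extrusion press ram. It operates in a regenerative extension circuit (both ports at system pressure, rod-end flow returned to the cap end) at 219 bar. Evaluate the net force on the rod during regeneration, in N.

With equal pressure on both faces, forces on the annular region cancel; the net push is pressure × rod cross-section.
Rod cross-section A_rod = π/4 × (102 mm)² = 8171 mm^2
F = P × A_rod

F ≈ 1.79e5 N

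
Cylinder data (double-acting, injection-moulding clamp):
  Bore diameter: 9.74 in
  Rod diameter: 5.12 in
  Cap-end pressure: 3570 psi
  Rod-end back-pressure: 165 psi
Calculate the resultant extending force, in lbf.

Cap-side area A_cap = π/4 × (9.74 in)² = 74.51 in^2
Rod-side annular area A_ann = π/4 × (9.74² − 5.12²) = 53.92 in^2
Net thrust = P_cap·A_cap − P_rod·A_ann = 2.660e5 lbf − 8897 lbf

F ≈ 2.57e5 lbf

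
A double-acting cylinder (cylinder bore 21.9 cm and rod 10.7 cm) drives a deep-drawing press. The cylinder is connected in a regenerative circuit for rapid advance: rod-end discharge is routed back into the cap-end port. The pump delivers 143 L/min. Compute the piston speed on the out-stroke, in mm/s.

In regeneration the rod-end outflow joins the pump flow into the cap end, so the net volume the pump must supply per unit advance equals the rod cross-section area.
Rod cross-section A_rod = π/4 × (10.7 cm)² = 89.92 cm^2
v = Q_pump / A_rod

v ≈ 265 mm/s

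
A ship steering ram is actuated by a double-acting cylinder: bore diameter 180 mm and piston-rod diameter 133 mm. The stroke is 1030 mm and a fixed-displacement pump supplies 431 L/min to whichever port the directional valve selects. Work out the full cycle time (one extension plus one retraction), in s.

Cap-side area A_cap = π/4 × (180 mm)² = 25450 mm^2
Rod-side annular area A_ann = π/4 × (180² − 133²) = 11550 mm^2
t_ext = A_cap·L/Q = 3.649 s
t_ret = A_ann·L/Q = 1.657 s
t_cycle = t_ext + t_ret

t ≈ 5.31 s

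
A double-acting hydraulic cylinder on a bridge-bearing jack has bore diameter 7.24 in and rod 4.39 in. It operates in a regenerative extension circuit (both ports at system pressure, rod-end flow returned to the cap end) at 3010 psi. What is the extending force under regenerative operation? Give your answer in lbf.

With equal pressure on both faces, forces on the annular region cancel; the net push is pressure × rod cross-section.
Rod cross-section A_rod = π/4 × (4.39 in)² = 15.14 in^2
F = P × A_rod

F ≈ 45600 lbf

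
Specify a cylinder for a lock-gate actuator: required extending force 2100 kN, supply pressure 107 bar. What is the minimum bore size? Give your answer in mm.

D ≈ 500 mm

Extension force acts on the full piston face: F = P × (π/4)D².
D = √(4F / (πP)) = √(4 × 2100 kN / (π × 107 bar))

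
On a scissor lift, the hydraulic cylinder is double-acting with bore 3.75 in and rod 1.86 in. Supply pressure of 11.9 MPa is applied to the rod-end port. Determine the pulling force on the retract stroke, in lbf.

Rod-side annular area A_ann = π/4 × (3.75² − 1.86²) = 8.327 in^2
On retraction the pressure acts on the annular area (bore minus rod).
F = P × A_ann

F ≈ 14400 lbf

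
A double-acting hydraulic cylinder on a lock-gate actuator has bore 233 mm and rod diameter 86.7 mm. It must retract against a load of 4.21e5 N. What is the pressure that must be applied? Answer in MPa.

Rod-side annular area A_ann = π/4 × (233² − 86.7²) = 36730 mm^2
Retraction: pressure acts on the annular area.
P = F / A = 4.21e5 N / A

P ≈ 11.5 MPa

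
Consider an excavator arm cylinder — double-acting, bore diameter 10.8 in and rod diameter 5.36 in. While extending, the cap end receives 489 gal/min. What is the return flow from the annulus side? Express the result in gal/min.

Cap-side area A_cap = π/4 × (10.8 in)² = 91.61 in^2
Rod-side annular area A_ann = π/4 × (10.8² − 5.36²) = 69.04 in^2
Piston speed v = Q_in/A_cap; rod-end outflow Q_out = v × A_ann = Q_in × A_ann/A_cap.

Q_out ≈ 369 gal/min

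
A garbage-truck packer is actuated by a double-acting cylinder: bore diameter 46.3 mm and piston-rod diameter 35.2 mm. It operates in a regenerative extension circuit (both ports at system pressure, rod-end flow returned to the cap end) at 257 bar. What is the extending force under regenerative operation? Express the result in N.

F ≈ 25000 N

With equal pressure on both faces, forces on the annular region cancel; the net push is pressure × rod cross-section.
Rod cross-section A_rod = π/4 × (35.2 mm)² = 973.1 mm^2
F = P × A_rod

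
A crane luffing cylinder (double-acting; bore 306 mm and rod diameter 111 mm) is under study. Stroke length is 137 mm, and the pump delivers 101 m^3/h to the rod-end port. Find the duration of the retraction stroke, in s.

Rod-side annular area A_ann = π/4 × (306² − 111²) = 63860 mm^2
Swept volume V = A × L; t = V / Q = A·L / Q

t ≈ 0.312 s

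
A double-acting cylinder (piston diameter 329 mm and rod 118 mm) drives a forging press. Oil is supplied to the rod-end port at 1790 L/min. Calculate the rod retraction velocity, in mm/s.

v ≈ 403 mm/s

Rod-side annular area A_ann = π/4 × (329² − 118²) = 74080 mm^2
Flow into the rod-end port fills the annular volume.
v = Q / A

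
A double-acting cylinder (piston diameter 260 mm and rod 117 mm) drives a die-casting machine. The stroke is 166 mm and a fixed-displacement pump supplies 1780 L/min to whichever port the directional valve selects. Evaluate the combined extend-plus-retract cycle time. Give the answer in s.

Cap-side area A_cap = π/4 × (260 mm)² = 53090 mm^2
Rod-side annular area A_ann = π/4 × (260² − 117²) = 42340 mm^2
t_ext = A_cap·L/Q = 0.2971 s
t_ret = A_ann·L/Q = 0.2369 s
t_cycle = t_ext + t_ret

t ≈ 0.534 s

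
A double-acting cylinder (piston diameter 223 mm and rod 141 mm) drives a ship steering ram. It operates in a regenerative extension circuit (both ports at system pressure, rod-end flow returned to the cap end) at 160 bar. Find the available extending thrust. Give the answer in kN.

F ≈ 250 kN

With equal pressure on both faces, forces on the annular region cancel; the net push is pressure × rod cross-section.
Rod cross-section A_rod = π/4 × (141 mm)² = 15610 mm^2
F = P × A_rod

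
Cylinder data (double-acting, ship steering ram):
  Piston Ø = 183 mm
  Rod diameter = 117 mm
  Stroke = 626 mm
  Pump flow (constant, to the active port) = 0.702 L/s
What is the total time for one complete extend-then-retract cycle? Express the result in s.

t ≈ 37.3 s

Cap-side area A_cap = π/4 × (183 mm)² = 26300 mm^2
Rod-side annular area A_ann = π/4 × (183² − 117²) = 15550 mm^2
t_ext = A_cap·L/Q = 23.45 s
t_ret = A_ann·L/Q = 13.87 s
t_cycle = t_ext + t_ret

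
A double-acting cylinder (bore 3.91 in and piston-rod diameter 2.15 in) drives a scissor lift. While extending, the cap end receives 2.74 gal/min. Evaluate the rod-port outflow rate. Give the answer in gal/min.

Cap-side area A_cap = π/4 × (3.91 in)² = 12.01 in^2
Rod-side annular area A_ann = π/4 × (3.91² − 2.15²) = 8.377 in^2
Piston speed v = Q_in/A_cap; rod-end outflow Q_out = v × A_ann = Q_in × A_ann/A_cap.

Q_out ≈ 1.91 gal/min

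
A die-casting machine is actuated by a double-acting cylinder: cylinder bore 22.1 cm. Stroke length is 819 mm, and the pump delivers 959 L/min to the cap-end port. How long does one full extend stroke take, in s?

t ≈ 1.97 s

Cap-side area A_cap = π/4 × (22.1 cm)² = 383.6 cm^2
Swept volume V = A × L; t = V / Q = A·L / Q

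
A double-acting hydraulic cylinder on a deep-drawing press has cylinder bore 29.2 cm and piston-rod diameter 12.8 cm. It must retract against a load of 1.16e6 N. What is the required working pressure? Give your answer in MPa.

Rod-side annular area A_ann = π/4 × (29.2² − 12.8²) = 541.0 cm^2
Retraction: pressure acts on the annular area.
P = F / A = 1.16e6 N / A

P ≈ 21.4 MPa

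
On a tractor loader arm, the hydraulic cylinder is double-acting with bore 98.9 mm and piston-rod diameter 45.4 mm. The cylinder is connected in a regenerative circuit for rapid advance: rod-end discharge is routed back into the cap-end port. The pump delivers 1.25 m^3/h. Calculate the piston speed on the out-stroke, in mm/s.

In regeneration the rod-end outflow joins the pump flow into the cap end, so the net volume the pump must supply per unit advance equals the rod cross-section area.
Rod cross-section A_rod = π/4 × (45.4 mm)² = 1619 mm^2
v = Q_pump / A_rod

v ≈ 214 mm/s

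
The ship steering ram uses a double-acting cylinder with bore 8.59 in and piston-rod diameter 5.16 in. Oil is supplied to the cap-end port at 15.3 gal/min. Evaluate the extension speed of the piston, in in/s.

v ≈ 1.02 in/s

Cap-side area A_cap = π/4 × (8.59 in)² = 57.95 in^2
v = Q / A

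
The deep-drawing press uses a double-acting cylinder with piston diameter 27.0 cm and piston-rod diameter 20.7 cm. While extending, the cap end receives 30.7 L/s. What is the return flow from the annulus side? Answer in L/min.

Cap-side area A_cap = π/4 × (27.0 cm)² = 572.6 cm^2
Rod-side annular area A_ann = π/4 × (27.0² − 20.7²) = 236.0 cm^2
Piston speed v = Q_in/A_cap; rod-end outflow Q_out = v × A_ann = Q_in × A_ann/A_cap.

Q_out ≈ 759 L/min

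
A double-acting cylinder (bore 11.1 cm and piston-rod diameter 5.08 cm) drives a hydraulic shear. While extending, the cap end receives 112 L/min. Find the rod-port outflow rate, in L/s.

Q_out ≈ 1.48 L/s

Cap-side area A_cap = π/4 × (11.1 cm)² = 96.77 cm^2
Rod-side annular area A_ann = π/4 × (11.1² − 5.08²) = 76.50 cm^2
Piston speed v = Q_in/A_cap; rod-end outflow Q_out = v × A_ann = Q_in × A_ann/A_cap.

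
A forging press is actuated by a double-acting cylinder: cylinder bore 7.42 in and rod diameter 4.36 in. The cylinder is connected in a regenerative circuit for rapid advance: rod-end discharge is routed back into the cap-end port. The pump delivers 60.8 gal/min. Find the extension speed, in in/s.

v ≈ 15.7 in/s

In regeneration the rod-end outflow joins the pump flow into the cap end, so the net volume the pump must supply per unit advance equals the rod cross-section area.
Rod cross-section A_rod = π/4 × (4.36 in)² = 14.93 in^2
v = Q_pump / A_rod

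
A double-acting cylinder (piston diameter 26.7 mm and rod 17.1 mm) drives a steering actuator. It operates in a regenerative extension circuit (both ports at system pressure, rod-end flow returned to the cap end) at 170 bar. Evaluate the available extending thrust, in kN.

F ≈ 3.90 kN

With equal pressure on both faces, forces on the annular region cancel; the net push is pressure × rod cross-section.
Rod cross-section A_rod = π/4 × (17.1 mm)² = 229.7 mm^2
F = P × A_rod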